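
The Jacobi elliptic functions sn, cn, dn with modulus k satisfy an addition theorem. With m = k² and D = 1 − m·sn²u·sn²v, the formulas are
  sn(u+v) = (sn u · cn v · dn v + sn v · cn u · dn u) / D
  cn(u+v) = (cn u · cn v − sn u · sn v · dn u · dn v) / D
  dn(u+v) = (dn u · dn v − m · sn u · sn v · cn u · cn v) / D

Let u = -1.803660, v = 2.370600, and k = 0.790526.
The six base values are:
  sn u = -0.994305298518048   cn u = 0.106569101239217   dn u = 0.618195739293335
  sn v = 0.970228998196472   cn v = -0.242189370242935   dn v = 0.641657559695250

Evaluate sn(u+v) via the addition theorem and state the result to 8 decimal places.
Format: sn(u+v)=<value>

m = k² = 0.624931356676
D = 1 − m·sn²u·sn²v = 0.418405453947617
sn(u+v) = (sn u·cn v·dn v + sn v·cn u·dn u)/D = 0.2184369025752537/0.418405453947617 = 0.5220699216855842

sn(u+v)=0.52206992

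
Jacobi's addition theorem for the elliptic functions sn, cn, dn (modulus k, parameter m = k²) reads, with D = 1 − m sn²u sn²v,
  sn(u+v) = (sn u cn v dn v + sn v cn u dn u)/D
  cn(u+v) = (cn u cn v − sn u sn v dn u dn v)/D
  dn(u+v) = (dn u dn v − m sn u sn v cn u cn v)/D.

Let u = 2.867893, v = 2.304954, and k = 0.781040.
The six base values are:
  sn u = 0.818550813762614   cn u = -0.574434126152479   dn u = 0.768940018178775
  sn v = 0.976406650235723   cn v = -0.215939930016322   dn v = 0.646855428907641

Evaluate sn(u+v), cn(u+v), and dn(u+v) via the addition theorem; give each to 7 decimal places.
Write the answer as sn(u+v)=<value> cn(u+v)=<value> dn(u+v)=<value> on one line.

m = k² = 0.6100234816
D = 1 − m·sn²u·sn²v = 0.6103279114878988
sn(u+v) = (sn u·cn v·dn v + sn v·cn u·dn u)/D = -0.5456208237581816/0.6103279114878988 = -0.893979799200122
cn(u+v) = (cn u·cn v − sn u·sn v·dn u·dn v)/D = -0.2734923695875696/0.6103279114878988 = -0.4481072624072383
dn(u+v) = (dn u·dn v − m·sn u·sn v·cn u·cn v)/D = 0.436915207100441/0.6103279114878988 = 0.7158696151308227

sn(u+v)=-0.8939798 cn(u+v)=-0.4481073 dn(u+v)=0.7158696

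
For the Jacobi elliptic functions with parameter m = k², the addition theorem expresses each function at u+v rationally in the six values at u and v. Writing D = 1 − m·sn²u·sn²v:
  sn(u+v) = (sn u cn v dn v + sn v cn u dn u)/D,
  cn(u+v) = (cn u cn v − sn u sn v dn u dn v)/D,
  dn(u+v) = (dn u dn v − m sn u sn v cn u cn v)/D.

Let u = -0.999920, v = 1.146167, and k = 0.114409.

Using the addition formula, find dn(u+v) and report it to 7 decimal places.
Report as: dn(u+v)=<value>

dn(u+v)=0.9998610

sn u = -0.8404624488122221, cn u = 0.5418697926038717, dn u = 0.9953662308933767
sn v = 0.9101495494732328, cn v = 0.4142798541972219, dn v = 0.99456376815264
m = k² = 0.013089419281
D = 1 − m·sn²u·sn²v = 0.9923408156150283
dn(u+v) = (dn u·dn v − m·sn u·sn v·cn u·cn v)/D = 0.9922028989281011/0.9923408156150283 = 0.9998610188306709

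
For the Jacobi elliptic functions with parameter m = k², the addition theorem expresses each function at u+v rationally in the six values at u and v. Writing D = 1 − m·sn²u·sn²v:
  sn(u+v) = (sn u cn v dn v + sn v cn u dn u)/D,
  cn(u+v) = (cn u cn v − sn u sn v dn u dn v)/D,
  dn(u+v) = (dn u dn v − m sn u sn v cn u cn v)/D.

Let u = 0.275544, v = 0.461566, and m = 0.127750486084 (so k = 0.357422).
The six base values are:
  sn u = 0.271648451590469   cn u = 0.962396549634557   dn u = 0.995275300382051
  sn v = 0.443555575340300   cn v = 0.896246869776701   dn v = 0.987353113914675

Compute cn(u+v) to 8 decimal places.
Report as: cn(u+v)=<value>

cn(u+v)=0.74552235

m = k² = 0.127750486084
D = 1 − m·sn²u·sn²v = 0.9981453023823106
cn(u+v) = (cn u·cn v − sn u·sn v·dn u·dn v)/D = 0.74413963313096/0.9981453023823106 = 0.745522351660519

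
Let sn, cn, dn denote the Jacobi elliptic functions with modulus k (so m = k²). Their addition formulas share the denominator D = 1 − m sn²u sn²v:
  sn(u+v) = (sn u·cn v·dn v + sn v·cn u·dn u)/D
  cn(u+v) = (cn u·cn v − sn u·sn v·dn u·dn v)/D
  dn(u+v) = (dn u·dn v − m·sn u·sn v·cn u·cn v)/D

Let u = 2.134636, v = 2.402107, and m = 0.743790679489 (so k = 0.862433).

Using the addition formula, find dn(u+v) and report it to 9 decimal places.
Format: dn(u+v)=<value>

sn u = 0.9999847826758862, cn u = 0.00551673967672234, dn u = 0.5061935967062878
sn v = 0.9914411367068191, cn v = -0.1305544807560828, dn v = 0.5185429974966038
m = k² = 0.743790679489
D = 1 − m·sn²u·sn²v = 0.2689090912552927
dn(u+v) = (dn u·dn v − m·sn u·sn v·cn u·cn v)/D = 0.2630142559914236/0.2689090912552927 = 0.978078705943516

dn(u+v)=0.978078706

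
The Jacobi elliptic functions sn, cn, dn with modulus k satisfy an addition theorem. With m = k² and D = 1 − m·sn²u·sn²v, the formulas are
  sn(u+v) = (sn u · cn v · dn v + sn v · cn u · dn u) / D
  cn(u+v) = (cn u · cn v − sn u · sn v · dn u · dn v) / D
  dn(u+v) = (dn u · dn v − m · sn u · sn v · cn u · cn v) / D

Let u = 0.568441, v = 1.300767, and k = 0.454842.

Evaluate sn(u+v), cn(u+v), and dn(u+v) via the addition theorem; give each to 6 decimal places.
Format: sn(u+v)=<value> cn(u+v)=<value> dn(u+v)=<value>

sn u = 0.5333190204365633, cn u = 0.8459141933083902, dn u = 0.9701324330432529
sn v = 0.947929829206716, cn v = 0.3184792597644723, dn v = 0.9022762996328564
m = k² = 0.206881244964
D = 1 − m·sn²u·sn²v = 0.9471253329032909
sn(u+v) = (sn u·cn v·dn v + sn v·cn u·dn u)/D = 0.931170045647/0.9471253329032909 = 0.9831539853259103
cn(u+v) = (cn u·cn v − sn u·sn v·dn u·dn v)/D = -0.1731148240819762/0.9471253329032909 = -0.1827792141841618
dn(u+v) = (dn u·dn v − m·sn u·sn v·cn u·cn v)/D = 0.8471506900816145/0.9471253329032909 = 0.894444125451468

sn(u+v)=0.983154 cn(u+v)=-0.182779 dn(u+v)=0.894444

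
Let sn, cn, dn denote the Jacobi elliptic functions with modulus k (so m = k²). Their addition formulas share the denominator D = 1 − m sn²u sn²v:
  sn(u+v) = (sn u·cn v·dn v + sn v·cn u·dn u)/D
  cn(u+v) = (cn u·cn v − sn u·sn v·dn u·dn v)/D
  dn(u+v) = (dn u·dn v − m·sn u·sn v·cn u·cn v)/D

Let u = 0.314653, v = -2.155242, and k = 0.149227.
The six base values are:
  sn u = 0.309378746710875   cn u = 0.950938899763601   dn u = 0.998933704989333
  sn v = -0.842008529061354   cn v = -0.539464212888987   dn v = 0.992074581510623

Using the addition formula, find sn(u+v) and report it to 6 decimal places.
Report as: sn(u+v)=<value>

sn(u+v)=-0.966882

m = k² = 0.022268697529
D = 1 − m·sn²u·sn²v = 0.9984888459154982
sn(u+v) = (sn u·cn v·dn v + sn v·cn u·dn u)/D = -0.9654209027705989/0.9984888459154982 = -0.9668820104699519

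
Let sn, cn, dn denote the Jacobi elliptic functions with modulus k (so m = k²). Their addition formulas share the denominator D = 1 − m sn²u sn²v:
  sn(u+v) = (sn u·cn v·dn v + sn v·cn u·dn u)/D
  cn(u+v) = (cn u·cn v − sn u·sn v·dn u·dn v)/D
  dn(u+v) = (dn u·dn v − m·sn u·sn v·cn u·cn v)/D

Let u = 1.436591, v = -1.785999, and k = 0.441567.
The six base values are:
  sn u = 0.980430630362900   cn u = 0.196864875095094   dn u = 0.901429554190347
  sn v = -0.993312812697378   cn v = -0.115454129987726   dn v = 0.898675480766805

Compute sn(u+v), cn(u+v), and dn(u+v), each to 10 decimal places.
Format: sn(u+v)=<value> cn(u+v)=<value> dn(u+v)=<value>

m = k² = 0.194981415489
D = 1 − m·sn²u·sn²v = 0.8150735487535188
sn(u+v) = (sn u·cn v·dn v + sn v·cn u·dn u)/D = -0.2779984698142198/0.8150735487535188 = -0.3410716373256857
cn(u+v) = (cn u·cn v − sn u·sn v·dn u·dn v)/D = 0.7661995436298609/0.8150735487535188 = 0.9400373068192432
dn(u+v) = (dn u·dn v − m·sn u·sn v·cn u·cn v)/D = 0.805776713518998/0.8150735487535188 = 0.9885938695363892

sn(u+v)=-0.3410716373 cn(u+v)=0.9400373068 dn(u+v)=0.9885938695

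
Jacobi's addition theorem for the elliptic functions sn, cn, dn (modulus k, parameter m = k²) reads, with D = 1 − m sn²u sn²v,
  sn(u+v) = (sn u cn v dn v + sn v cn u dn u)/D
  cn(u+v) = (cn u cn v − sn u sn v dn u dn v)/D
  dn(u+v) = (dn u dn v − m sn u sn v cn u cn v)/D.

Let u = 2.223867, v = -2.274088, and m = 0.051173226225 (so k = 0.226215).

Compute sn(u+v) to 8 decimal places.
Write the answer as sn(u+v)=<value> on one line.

sn(u+v)=-0.05019881

sn u = 0.8150789650380674, cn u = -0.5793498776667455, dn u = 0.9828544535339534
sn v = -0.7854821155840768, cn v = -0.6188843559967913, dn v = 0.9840869030027596
m = k² = 0.051173226225
D = 1 − m·sn²u·sn²v = 0.9790243817210286
sn(u+v) = (sn u·cn v·dn v + sn v·cn u·dn u)/D = -0.0491458623117385/0.9790243817210286 = -0.05019881346095274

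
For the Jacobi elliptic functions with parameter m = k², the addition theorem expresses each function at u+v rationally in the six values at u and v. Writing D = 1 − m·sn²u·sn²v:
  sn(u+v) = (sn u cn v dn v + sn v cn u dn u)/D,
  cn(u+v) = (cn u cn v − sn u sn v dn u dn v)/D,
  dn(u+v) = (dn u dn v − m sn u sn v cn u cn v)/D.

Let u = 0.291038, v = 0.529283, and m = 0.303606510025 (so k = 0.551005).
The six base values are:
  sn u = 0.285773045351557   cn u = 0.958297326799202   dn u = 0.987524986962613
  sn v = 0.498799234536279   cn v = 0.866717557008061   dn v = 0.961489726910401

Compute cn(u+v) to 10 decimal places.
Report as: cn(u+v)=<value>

cn(u+v)=0.6995442695

m = k² = 0.303606510025
D = 1 − m·sn²u·sn²v = 0.9938311364787397
cn(u+v) = (cn u·cn v − sn u·sn v·dn u·dn v)/D = 0.6952288763817594/0.9938311364787397 = 0.6995442695074305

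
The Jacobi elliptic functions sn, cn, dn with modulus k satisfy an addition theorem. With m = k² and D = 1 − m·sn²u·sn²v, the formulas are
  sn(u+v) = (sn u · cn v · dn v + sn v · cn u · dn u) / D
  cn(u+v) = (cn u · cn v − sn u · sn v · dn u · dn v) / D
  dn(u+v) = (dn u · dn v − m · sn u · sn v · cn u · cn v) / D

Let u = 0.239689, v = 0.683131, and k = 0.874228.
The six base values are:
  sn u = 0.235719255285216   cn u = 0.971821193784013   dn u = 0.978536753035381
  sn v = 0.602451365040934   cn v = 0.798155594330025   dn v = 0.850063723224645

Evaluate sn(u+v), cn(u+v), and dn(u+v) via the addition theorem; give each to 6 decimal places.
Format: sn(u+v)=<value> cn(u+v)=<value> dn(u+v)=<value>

m = k² = 0.764274595984
D = 1 − m·sn²u·sn²v = 0.9845871294689433
sn(u+v) = (sn u·cn v·dn v + sn v·cn u·dn u)/D = 0.7328403450329154/0.9845871294689433 = 0.7443123346820382
cn(u+v) = (cn u·cn v − sn u·sn v·dn u·dn v)/D = 0.657538473557199/0.9845871294689433 = 0.6678316767271328
dn(u+v) = (dn u·dn v − m·sn u·sn v·cn u·cn v)/D = 0.7476324928053234/0.9845871294689433 = 0.7593360408931751

sn(u+v)=0.744312 cn(u+v)=0.667832 dn(u+v)=0.759336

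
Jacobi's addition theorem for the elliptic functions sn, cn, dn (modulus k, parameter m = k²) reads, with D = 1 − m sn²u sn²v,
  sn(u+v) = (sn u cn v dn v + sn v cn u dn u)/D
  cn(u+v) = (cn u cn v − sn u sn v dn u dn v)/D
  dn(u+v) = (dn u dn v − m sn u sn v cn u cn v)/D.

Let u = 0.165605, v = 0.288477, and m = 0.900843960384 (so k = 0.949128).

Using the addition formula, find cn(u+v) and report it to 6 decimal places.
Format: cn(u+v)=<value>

sn u = 0.1641809647229029, cn u = 0.9864302361660742, dn u = 0.9877840859518796
sn v = 0.2811041642955943, cn v = 0.9596772628418762, dn v = 0.9637508571012256
m = k² = 0.900843960384
D = 1 − m·sn²u·sn²v = 0.9980811998827439
cn(u+v) = (cn u·cn v − sn u·sn v·dn u·dn v)/D = 0.9027190363289956/0.9980811998827439 = 0.9044545037368186

cn(u+v)=0.904455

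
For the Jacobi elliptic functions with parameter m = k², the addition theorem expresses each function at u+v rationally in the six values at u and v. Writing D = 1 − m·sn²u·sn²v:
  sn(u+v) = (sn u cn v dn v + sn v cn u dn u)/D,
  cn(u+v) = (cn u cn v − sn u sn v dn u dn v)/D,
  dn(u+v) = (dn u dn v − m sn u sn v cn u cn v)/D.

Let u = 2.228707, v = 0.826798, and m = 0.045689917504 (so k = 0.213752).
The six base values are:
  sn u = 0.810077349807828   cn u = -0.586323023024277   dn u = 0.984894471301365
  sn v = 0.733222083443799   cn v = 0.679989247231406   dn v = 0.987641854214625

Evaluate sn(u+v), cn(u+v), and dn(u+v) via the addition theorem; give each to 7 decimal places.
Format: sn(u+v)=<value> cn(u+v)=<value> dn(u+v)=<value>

sn(u+v)=0.1226017 cn(u+v)=-0.9924560 dn(u+v)=0.9996566

m = k² = 0.045689917504
D = 1 − m·sn²u·sn²v = 0.9838807650378182
sn(u+v) = (sn u·cn v·dn v + sn v·cn u·dn u)/D = 0.1206254318596041/0.9838807650378182 = 0.122601677099529
cn(u+v) = (cn u·cn v − sn u·sn v·dn u·dn v)/D = -0.9764583273238476/0.9838807650378182 = -0.9924559581021129
dn(u+v) = (dn u·dn v − m·sn u·sn v·cn u·cn v)/D = 0.9835428556518679/0.9838807650378182 = 0.9996565545359174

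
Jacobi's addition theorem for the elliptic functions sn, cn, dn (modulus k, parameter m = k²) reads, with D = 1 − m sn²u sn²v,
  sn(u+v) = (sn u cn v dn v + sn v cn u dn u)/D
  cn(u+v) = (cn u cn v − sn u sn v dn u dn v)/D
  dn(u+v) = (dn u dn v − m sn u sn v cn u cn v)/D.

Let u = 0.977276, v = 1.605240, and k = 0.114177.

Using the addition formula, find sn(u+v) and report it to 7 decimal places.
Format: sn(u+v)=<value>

sn(u+v)=0.5388028

sn u = 0.8280397217061977, cn u = 0.5606694385078633, dn u = 0.9955207701933935
sn v = 0.9995767719205659, cn v = -0.02909084111642357, dn v = 0.9934659757969772
m = k² = 0.013036387329
D = 1 − m·sn²u·sn²v = 0.9910691682458247
sn(u+v) = (sn u·cn v·dn v + sn v·cn u·dn u)/D = 0.5339908651020318/0.9910691682458247 = 0.5388028224580797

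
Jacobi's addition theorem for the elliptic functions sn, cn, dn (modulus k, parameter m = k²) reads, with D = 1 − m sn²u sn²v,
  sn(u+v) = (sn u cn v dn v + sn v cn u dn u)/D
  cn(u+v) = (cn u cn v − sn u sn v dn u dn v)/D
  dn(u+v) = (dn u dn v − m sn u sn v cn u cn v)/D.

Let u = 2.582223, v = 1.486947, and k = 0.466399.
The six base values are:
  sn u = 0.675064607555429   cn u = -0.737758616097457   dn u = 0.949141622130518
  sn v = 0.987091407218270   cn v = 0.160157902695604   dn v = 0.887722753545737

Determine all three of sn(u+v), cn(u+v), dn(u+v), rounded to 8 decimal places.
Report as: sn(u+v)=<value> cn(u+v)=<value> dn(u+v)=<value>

sn(u+v)=-0.65885786 cn(u+v)=-0.75226745 dn(u+v)=0.95161571

m = k² = 0.217528027201
D = 1 − m·sn²u·sn²v = 0.9034125629046622
sn(u+v) = (sn u·cn v·dn v + sn v·cn u·dn u)/D = -0.5952204697117753/0.9034125629046622 = -0.6588578620138022
cn(u+v) = (cn u·cn v − sn u·sn v·dn u·dn v)/D = -0.679607865794727/0.9034125629046622 = -0.7522674508860539
dn(u+v) = (dn u·dn v − m·sn u·sn v·cn u·cn v)/D = 0.8597015865894613/0.9034125629046622 = 0.9516157090237257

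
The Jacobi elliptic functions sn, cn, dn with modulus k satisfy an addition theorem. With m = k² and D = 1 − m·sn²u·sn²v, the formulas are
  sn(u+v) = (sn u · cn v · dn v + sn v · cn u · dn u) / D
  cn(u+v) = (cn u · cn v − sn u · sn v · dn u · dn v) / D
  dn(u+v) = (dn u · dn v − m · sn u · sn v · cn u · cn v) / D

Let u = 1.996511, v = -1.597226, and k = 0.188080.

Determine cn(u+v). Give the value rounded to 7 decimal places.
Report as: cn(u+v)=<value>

cn(u+v)=0.9214804

sn u = 0.9192653758314047, cn u = -0.393638373126333, dn u = 0.9849401858147658
sn v = -0.9999275655900611, cn v = -0.01203592842842368, dn v = 0.9821563205603028
m = k² = 0.0353740864
D = 1 − m·sn²u·sn²v = 0.9701115000150435
cn(u+v) = (cn u·cn v − sn u·sn v·dn u·dn v)/D = 0.8939387505590278/0.9701115000150435 = 0.9214804180191303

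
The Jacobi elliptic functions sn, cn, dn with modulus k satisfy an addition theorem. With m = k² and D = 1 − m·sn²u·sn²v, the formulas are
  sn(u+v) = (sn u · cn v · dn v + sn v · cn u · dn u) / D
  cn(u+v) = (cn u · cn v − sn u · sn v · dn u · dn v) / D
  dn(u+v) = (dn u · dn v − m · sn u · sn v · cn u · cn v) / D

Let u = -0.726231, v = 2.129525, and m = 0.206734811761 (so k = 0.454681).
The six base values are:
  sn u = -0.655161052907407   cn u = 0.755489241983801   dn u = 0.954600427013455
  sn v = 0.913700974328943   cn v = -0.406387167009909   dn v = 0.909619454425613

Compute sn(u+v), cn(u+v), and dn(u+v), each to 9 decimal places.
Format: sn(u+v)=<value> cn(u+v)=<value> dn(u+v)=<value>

m = k² = 0.206734811761
D = 1 − m·sn²u·sn²v = 0.92591710702873
sn(u+v) = (sn u·cn v·dn v + sn v·cn u·dn u)/D = 0.9011376385648274/0.92591710702873 = 0.9732379191659824
cn(u+v) = (cn u·cn v − sn u·sn v·dn u·dn v)/D = 0.2127755753141303/0.92591710702873 = 0.2297998100466332
dn(u+v) = (dn u·dn v − m·sn u·sn v·cn u·cn v)/D = 0.8303274552314952/0.92591710702873 = 0.8967621927798891

sn(u+v)=0.973237919 cn(u+v)=0.229799810 dn(u+v)=0.896762193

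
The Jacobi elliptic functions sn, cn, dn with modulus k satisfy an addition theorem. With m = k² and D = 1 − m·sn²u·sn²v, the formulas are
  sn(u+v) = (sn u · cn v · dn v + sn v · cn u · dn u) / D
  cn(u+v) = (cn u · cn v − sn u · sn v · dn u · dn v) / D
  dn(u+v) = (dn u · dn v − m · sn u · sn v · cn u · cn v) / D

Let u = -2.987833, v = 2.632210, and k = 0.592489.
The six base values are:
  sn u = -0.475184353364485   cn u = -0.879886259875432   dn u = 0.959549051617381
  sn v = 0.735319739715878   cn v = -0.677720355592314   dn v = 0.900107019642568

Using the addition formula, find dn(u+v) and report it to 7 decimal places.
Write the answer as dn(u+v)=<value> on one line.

dn(u+v)=0.9787899

m = k² = 0.351043215121
D = 1 − m·sn²u·sn²v = 0.957141467442687
dn(u+v) = (dn u·dn v − m·sn u·sn v·cn u·cn v)/D = 0.9368403822281724/0.957141467442687 = 0.9787898801743951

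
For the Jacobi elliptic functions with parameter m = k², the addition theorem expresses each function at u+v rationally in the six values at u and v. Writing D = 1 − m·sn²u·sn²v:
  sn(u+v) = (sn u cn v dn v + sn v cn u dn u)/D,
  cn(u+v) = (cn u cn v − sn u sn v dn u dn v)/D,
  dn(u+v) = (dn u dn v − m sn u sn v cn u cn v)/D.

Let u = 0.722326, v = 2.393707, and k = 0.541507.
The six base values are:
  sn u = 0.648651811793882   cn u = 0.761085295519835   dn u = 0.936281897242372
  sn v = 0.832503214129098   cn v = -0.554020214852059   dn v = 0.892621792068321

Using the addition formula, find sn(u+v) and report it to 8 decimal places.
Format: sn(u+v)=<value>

m = k² = 0.293229831049
D = 1 − m·sn²u·sn²v = 0.9144926870710314
sn(u+v) = (sn u·cn v·dn v + sn v·cn u·dn u)/D = 0.2724556695597221/0.9144926870710314 = 0.2979309440213814

sn(u+v)=0.29793094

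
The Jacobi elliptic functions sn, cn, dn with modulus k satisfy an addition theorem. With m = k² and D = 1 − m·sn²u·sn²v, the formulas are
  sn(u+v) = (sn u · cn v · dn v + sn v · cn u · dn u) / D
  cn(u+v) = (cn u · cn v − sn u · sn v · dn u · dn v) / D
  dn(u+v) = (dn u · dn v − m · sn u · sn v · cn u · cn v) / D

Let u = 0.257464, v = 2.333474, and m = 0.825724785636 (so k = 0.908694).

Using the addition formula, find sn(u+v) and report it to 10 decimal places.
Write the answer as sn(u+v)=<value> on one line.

sn(u+v)=0.9934817518

sn u = 0.2523926786537623, cn u = 0.9676248941413086, dn u = 0.9733445570107685
sn v = 0.9999842346461965, cn v = -0.005615198933304129, dn v = 0.4174940117481313
m = k² = 0.825724785636
D = 1 − m·sn²u·sn²v = 0.9474012851764072
sn(u+v) = (sn u·cn v·dn v + sn v·cn u·dn u)/D = 0.9412258884517082/0.9474012851764072 = 0.9934817517969177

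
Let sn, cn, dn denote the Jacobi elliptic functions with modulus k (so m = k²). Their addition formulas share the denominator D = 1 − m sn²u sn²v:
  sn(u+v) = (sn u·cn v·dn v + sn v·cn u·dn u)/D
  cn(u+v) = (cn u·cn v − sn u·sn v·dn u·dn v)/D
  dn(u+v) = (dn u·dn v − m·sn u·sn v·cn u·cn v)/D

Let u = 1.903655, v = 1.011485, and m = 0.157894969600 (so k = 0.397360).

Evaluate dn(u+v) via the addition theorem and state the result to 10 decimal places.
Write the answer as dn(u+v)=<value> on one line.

dn(u+v)=0.9900685680

sn u = 0.9705458134570242, cn u = -0.2409166328443164, dn u = 0.922642609322833
sn v = 0.8356726181702263, cn v = 0.5492278900788989, dn v = 0.9432572551186145
m = k² = 0.1578949696
D = 1 − m·sn²u·sn²v = 0.8961341643594515
dn(u+v) = (dn u·dn v − m·sn u·sn v·cn u·cn v)/D = 0.8872342688371211/0.8961341643594515 = 0.9900685679931733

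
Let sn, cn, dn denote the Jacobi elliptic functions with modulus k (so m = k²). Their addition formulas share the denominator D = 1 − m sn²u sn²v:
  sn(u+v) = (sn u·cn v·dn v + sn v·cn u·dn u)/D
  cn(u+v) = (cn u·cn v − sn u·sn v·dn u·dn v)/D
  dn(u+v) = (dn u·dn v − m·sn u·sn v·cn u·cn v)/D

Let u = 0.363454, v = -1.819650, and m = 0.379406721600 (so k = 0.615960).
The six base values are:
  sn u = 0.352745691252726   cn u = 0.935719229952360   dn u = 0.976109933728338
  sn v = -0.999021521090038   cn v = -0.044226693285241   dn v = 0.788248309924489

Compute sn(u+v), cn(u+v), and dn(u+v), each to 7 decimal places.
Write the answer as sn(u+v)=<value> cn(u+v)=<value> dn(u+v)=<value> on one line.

sn(u+v)=-0.9704953 cn(u+v)=0.2411201 dn(u+v)=0.8016555

m = k² = 0.3794067216
D = 1 − m·sn²u·sn²v = 0.9528829443230482
sn(u+v) = (sn u·cn v·dn v + sn v·cn u·dn u)/D = -0.9247684122256834/0.9528829443230482 = -0.9704952929792042
cn(u+v) = (cn u·cn v − sn u·sn v·dn u·dn v)/D = 0.2297591985783157/0.9528829443230482 = 0.2411200661604268
dn(u+v) = (dn u·dn v − m·sn u·sn v·cn u·cn v)/D = 0.7638838662301878/0.9528829443230482 = 0.8016555137030708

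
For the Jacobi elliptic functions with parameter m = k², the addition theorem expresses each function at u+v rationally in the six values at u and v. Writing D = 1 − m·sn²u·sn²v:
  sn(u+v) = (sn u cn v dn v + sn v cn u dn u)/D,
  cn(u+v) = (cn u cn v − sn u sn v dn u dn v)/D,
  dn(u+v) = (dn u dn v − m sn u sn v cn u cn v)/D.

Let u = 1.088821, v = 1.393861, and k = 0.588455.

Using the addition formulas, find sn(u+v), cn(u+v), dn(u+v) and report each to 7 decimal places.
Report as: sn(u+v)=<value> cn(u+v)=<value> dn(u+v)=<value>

sn u = 0.8574624989933442, cn u = 0.5145464632276557, dn u = 0.8633660557390826
sn v = 0.9601049109332436, cn v = 0.2796400543589354, dn v = 0.8251056020769879
m = k² = 0.346279287025
D = 1 − m·sn²u·sn²v = 0.7653102255872665
sn(u+v) = (sn u·cn v·dn v + sn v·cn u·dn u)/D = 0.6243634089868586/0.7653102255872665 = 0.8158304803881964
cn(u+v) = (cn u·cn v − sn u·sn v·dn u·dn v)/D = -0.4425721126627179/0.7653102255872665 = -0.5782911267428929
dn(u+v) = (dn u·dn v − m·sn u·sn v·cn u·cn v)/D = 0.6713492402751038/0.7653102255872665 = 0.8772249707756603

sn(u+v)=0.8158305 cn(u+v)=-0.5782911 dn(u+v)=0.8772250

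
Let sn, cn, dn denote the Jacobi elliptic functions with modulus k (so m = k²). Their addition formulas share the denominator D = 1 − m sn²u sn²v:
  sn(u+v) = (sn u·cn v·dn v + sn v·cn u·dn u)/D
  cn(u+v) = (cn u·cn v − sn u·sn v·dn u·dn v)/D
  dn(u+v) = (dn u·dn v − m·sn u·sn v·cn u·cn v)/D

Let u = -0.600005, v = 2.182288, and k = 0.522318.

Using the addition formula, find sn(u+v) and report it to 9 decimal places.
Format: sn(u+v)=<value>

sn(u+v)=0.995102058

sn u = -0.5571075358729007, cn u = 0.8304403611781069, dn u = 0.9567269175558487
sn v = 0.9143242405891131, cn v = -0.4049829417038966, dn v = 0.8785947854785584
m = k² = 0.272816093124
D = 1 − m·sn²u·sn²v = 0.9292138129436165
sn(u+v) = (sn u·cn v·dn v + sn v·cn u·dn u)/D = 0.9246625776926362/0.9292138129436165 = 0.9951020581188277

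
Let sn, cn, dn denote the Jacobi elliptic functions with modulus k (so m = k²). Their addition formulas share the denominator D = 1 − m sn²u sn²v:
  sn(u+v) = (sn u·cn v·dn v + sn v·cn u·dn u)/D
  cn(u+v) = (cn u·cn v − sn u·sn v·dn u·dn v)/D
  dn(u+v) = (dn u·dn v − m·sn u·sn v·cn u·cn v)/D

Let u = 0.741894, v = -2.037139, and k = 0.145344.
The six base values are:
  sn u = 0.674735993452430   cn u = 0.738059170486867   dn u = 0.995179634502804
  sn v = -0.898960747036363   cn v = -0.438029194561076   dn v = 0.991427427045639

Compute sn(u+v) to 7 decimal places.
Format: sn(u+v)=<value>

m = k² = 0.021124878336
D = 1 − m·sn²u·sn²v = 0.9922278096237137
sn(u+v) = (sn u·cn v·dn v + sn v·cn u·dn u)/D = -0.9533083821393063/0.9922278096237137 = -0.9607757138966233

sn(u+v)=-0.9607757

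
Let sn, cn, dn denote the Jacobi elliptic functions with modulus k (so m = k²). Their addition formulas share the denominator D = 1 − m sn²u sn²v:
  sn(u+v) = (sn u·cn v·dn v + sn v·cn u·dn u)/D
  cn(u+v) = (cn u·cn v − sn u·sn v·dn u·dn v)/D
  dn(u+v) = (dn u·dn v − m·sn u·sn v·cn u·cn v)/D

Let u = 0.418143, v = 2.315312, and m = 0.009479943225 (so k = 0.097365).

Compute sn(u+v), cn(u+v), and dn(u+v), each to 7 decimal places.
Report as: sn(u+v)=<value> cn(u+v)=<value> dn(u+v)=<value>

sn u = 0.4059622194703378, cn u = 0.913889860083105, dn u = 0.9992185220905089
sn v = 0.7399322996731912, cn v = -0.6726813449920719, dn v = 0.9974014903254942
m = k² = 0.009479943225
D = 1 − m·sn²u·sn²v = 0.9991446163514002
sn(u+v) = (sn u·cn v·dn v + sn v·cn u·dn u)/D = 0.4033145750227525/0.9991446163514002 = 0.4036598590657934
cn(u+v) = (cn u·cn v − sn u·sn v·dn u·dn v)/D = -0.9141265327941221/0.9991446163514002 = -0.9149091311048239
dn(u+v) = (dn u·dn v − m·sn u·sn v·cn u·cn v)/D = 0.998372641718032/0.9991446163514002 = 0.9992273644668305

sn(u+v)=0.4036599 cn(u+v)=-0.9149091 dn(u+v)=0.9992274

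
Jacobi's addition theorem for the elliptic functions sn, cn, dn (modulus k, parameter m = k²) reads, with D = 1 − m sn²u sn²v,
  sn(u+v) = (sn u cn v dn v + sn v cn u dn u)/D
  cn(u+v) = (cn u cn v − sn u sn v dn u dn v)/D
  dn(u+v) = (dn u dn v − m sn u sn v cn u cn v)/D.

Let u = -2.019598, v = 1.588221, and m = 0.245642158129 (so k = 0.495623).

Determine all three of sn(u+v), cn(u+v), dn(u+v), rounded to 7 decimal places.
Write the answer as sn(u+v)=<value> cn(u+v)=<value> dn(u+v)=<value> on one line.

sn(u+v)=-0.4152493 cn(u+v)=0.9097076 dn(u+v)=0.9785926

sn u = -0.9572854103198008, cn u = -0.2891446751867492, dn u = 0.8802810158429604
sn v = 0.9965827401975066, cn v = 0.08260049600595078, dn v = 0.8695020526081696
m = k² = 0.245642158129
D = 1 − m·sn²u·sn²v = 0.7764305249615204
sn(u+v) = (sn u·cn v·dn v + sn v·cn u·dn u)/D = -0.3224122615822461/0.7764305249615204 = -0.4152493381146043
cn(u+v) = (cn u·cn v − sn u·sn v·dn u·dn v)/D = 0.7063247791727566/0.7764305249615204 = 0.9097076383077054
dn(u+v) = (dn u·dn v − m·sn u·sn v·cn u·cn v)/D = 0.7598091468889887/0.7764305249615204 = 0.9785925752038723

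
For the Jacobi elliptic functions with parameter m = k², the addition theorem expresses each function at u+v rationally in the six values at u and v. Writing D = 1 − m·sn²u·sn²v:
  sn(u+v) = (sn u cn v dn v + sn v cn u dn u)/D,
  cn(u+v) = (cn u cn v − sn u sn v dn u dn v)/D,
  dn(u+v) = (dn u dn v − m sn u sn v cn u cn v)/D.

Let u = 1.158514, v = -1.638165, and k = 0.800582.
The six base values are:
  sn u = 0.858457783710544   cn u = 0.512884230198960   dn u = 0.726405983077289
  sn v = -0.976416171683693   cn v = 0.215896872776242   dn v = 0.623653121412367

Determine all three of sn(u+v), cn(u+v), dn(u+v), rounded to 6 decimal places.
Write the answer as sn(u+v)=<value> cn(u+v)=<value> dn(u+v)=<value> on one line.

sn(u+v)=-0.451514 cn(u+v)=0.892264 dn(u+v)=0.932382

m = k² = 0.640931538724
D = 1 − m·sn²u·sn²v = 0.5496818456535194
sn(u+v) = (sn u·cn v·dn v + sn v·cn u·dn u)/D = -0.2481888900422522/0.5496818456535194 = -0.4515137110762303
cn(u+v) = (cn u·cn v − sn u·sn v·dn u·dn v)/D = 0.4904614218270937/0.5496818456535194 = 0.8922641810081644
dn(u+v) = (dn u·dn v − m·sn u·sn v·cn u·cn v)/D = 0.5125136160970961/0.5496818456535194 = 0.932382286498413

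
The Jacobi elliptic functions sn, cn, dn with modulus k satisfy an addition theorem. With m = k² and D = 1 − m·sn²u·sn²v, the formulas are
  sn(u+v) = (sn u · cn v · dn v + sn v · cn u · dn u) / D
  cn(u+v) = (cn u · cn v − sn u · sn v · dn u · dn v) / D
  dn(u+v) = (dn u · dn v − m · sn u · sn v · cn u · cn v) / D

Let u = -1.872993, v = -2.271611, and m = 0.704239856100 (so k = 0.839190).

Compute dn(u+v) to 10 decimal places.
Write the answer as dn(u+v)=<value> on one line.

dn(u+v)=0.9998766628

sn u = -0.9935021292498676, cn u = 0.1138135280886212, dn u = 0.5521616868096521
sn v = -0.9946238800520936, cn v = -0.1035535476462225, dn v = 0.5507376375079611
m = k² = 0.7042398561
D = 1 − m·sn²u·sn²v = 0.3123365074432037
dn(u+v) = (dn u·dn v − m·sn u·sn v·cn u·cn v)/D = 0.3122979847242489/0.3123365074432037 = 0.9998766627722449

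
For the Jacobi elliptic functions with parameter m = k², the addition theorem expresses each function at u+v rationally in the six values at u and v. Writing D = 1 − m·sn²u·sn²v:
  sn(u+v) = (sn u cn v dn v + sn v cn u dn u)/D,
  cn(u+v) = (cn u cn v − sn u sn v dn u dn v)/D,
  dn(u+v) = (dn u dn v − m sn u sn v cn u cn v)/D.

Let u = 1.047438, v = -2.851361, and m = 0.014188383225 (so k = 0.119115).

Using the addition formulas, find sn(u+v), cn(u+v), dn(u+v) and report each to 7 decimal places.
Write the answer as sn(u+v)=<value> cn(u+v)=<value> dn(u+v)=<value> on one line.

sn(u+v)=-0.9745890 cn(u+v)=-0.2240007 dn(u+v)=0.9932389

sn u = 0.8650542420159802, cn u = 0.5016783415398337, dn u = 0.9946771162042825
sn v = -0.2968587144096466, cn v = -0.9549214123052493, dn v = 0.9993746281358449
m = k² = 0.014188383225
D = 1 − m·sn²u·sn²v = 0.9990643375620474
sn(u+v) = (sn u·cn v·dn v + sn v·cn u·dn u)/D = -0.9736770878376663/0.9990643375620474 = -0.9745889741332056
cn(u+v) = (cn u·cn v − sn u·sn v·dn u·dn v)/D = -0.2237911508711949/0.9990643375620474 = -0.2240007399496394
dn(u+v) = (dn u·dn v − m·sn u·sn v·cn u·cn v)/D = 0.9923095764045682/0.9990643375620474 = 0.9932389127471386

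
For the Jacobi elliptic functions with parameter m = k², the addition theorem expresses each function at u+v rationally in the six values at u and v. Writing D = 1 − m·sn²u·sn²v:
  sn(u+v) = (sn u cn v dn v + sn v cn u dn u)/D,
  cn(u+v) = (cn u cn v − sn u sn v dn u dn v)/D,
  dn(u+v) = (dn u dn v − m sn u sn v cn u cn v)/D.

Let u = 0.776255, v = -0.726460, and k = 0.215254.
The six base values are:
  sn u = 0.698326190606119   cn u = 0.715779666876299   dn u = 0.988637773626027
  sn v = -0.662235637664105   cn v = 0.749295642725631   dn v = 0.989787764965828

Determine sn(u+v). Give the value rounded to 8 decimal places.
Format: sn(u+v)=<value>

m = k² = 0.046334284516
D = 1 − m·sn²u·sn²v = 0.9900906716636734
sn(u+v) = (sn u·cn v·dn v + sn v·cn u·dn u)/D = 0.04928025092243103/0.9900906716636734 = 0.04977347260491226

sn(u+v)=0.04977347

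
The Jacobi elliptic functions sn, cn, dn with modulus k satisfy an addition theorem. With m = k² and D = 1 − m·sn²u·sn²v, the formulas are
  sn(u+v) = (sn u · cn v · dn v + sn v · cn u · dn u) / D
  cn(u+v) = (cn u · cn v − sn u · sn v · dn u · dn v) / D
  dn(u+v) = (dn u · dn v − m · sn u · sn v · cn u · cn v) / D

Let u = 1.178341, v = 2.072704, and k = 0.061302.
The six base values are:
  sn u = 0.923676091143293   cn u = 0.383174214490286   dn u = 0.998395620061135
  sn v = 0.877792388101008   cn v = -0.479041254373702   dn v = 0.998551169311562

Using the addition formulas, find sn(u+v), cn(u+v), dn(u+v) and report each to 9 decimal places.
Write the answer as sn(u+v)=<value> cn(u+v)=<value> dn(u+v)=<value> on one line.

m = k² = 0.003757935204
D = 1 − m·sn²u·sn²v = 0.9975295713625425
sn(u+v) = (sn u·cn v·dn v + sn v·cn u·dn u)/D = -0.1060300964887054/0.9975295713625425 = -0.1062926849816363
cn(u+v) = (cn u·cn v − sn u·sn v·dn u·dn v)/D = -0.9918784524231452/0.9975295713625425 = -0.9943348858002492
dn(u+v) = (dn u·dn v − m·sn u·sn v·cn u·cn v)/D = 0.9975083947526672/0.9975295713625425 = 0.9999787709452599

sn(u+v)=-0.106292685 cn(u+v)=-0.994334886 dn(u+v)=0.999978771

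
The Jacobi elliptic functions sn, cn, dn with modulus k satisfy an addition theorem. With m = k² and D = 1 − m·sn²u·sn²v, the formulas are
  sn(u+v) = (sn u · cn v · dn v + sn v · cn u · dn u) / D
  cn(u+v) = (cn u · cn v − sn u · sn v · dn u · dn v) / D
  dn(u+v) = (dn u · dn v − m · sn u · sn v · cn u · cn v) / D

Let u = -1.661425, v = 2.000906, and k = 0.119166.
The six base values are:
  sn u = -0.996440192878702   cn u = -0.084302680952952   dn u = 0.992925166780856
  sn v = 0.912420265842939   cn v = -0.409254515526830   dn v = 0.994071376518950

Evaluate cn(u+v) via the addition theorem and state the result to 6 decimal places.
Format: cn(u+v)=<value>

cn(u+v)=0.942958

m = k² = 0.014200535556
D = 1 − m·sn²u·sn²v = 0.9882619205820136
cn(u+v) = (cn u·cn v − sn u·sn v·dn u·dn v)/D = 0.9318892312044525/0.9882619205820136 = 0.9429577440924146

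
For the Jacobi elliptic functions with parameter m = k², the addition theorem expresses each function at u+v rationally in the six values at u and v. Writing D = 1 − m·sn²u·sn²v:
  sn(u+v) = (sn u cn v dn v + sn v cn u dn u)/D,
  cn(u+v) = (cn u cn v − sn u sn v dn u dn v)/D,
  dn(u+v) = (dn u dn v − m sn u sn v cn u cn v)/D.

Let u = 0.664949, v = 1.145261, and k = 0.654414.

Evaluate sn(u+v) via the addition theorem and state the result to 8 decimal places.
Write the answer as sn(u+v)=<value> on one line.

sn u = 0.6018865343715184, cn u = 0.7985816174582552, dn u = 0.9191605966291862
sn v = 0.8738819081720171, cn v = 0.4861382628117584, dn v = 0.8203369007612525
m = k² = 0.428257683396
D = 1 − m·sn²u·sn²v = 0.8815213997808729
sn(u+v) = (sn u·cn v·dn v + sn v·cn u·dn u)/D = 0.8814815924395118/0.8815213997808729 = 0.9999548424560413

sn(u+v)=0.99995484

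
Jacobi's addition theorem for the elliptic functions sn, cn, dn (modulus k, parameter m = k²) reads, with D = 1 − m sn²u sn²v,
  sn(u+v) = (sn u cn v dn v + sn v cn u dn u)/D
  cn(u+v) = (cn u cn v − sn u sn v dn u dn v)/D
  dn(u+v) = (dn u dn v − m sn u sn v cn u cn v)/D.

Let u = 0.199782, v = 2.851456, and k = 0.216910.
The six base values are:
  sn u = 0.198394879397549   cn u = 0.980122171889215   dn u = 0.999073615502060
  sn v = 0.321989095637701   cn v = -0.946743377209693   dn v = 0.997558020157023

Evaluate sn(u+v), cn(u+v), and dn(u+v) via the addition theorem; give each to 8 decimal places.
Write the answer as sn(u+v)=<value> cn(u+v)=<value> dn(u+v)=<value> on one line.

m = k² = 0.0470499481
D = 1 − m·sn²u·sn²v = 0.999807999484476
sn(u+v) = (sn u·cn v·dn v + sn v·cn u·dn u)/D = 0.1279259318894923/0.999807999484476 = 0.1279504984511565
cn(u+v) = (cn u·cn v − sn u·sn v·dn u·dn v)/D = -0.991590132959861/0.999807999484476 = -0.9917805553377726
dn(u+v) = (dn u·dn v − m·sn u·sn v·cn u·cn v)/D = 0.9994228641370743/0.999807999484476 = 0.9996147906922126

sn(u+v)=0.12795050 cn(u+v)=-0.99178056 dn(u+v)=0.99961479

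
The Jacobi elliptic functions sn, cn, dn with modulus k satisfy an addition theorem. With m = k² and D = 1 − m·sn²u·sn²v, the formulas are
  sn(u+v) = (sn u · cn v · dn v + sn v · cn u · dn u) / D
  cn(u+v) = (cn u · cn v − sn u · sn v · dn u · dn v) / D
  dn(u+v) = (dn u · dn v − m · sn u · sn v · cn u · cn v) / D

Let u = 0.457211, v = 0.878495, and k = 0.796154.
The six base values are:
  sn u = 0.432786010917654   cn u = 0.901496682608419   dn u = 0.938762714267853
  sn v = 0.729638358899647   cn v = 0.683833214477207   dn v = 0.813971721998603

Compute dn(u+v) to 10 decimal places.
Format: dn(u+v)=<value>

dn(u+v)=0.6839640251

m = k² = 0.633861191716
D = 1 − m·sn²u·sn²v = 0.9367943491880628
dn(u+v) = (dn u·dn v − m·sn u·sn v·cn u·cn v)/D = 0.6407336337983918/0.9367943491880628 = 0.6839640251392716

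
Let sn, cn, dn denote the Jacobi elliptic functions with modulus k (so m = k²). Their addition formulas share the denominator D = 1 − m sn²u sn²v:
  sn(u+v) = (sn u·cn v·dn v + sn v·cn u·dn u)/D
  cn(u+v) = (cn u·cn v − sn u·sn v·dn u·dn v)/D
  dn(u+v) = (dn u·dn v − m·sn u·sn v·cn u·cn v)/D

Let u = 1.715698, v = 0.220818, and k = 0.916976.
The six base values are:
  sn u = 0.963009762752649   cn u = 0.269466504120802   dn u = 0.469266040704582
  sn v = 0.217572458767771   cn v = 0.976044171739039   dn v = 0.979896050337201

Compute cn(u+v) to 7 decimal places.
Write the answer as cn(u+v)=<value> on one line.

m = k² = 0.840844984576
D = 1 − m·sn²u·sn²v = 0.9630865057830383
cn(u+v) = (cn u·cn v − sn u·sn v·dn u·dn v)/D = 0.1666651986559614/0.9630865057830383 = 0.1730531968366166

cn(u+v)=0.1730532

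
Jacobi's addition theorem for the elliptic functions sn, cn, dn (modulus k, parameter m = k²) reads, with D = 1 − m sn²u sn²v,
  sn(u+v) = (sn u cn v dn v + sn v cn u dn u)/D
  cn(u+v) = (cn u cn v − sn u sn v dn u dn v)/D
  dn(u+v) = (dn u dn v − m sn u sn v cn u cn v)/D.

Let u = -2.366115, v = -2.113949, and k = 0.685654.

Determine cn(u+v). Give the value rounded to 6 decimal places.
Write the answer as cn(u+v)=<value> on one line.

cn(u+v)=-0.708536

sn u = -0.9213831348150312, cn u = -0.3886555272711634, dn u = 0.7751721725984608
sn v = -0.9783796682833714, cn v = -0.2068168868582066, dn v = 0.7416112194996001
m = k² = 0.470121407716
D = 1 − m·sn²u·sn²v = 0.6179630377288099
cn(u+v) = (cn u·cn v − sn u·sn v·dn u·dn v)/D = -0.4378489875473461/0.6179630377288099 = -0.7085358845353693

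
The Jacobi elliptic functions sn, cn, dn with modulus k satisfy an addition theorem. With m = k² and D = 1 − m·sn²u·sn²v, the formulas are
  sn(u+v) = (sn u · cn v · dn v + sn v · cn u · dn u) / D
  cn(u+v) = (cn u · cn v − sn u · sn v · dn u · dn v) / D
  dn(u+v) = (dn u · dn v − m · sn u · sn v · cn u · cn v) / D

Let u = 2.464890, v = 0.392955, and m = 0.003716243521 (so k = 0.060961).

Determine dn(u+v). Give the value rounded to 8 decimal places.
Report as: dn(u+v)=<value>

dn(u+v)=0.99985144

sn u = 0.6283654748467132, cn u = -0.7779182669282581, dn u = 0.999266063982838
sn v = 0.3828861969651479, cn v = 0.9237955185935717, dn v = 0.9997275588191907
m = k² = 0.003716243521
D = 1 − m·sn²u·sn²v = 0.9997848862279899
dn(u+v) = (dn u·dn v − m·sn u·sn v·cn u·cn v)/D = 0.9996363566049142/0.9997848862279899 = 0.9998514384192823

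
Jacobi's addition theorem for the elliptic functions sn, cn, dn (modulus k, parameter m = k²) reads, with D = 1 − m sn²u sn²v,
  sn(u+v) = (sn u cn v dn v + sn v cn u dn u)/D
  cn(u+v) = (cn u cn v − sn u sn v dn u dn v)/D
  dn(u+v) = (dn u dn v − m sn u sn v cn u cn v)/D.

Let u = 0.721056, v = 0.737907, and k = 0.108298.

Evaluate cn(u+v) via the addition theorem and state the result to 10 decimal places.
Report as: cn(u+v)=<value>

cn(u+v)=0.1155292080

sn u = 0.6596822114565604, cn u = 0.7515446626034823, dn u = 0.9974447367624313
sn v = 0.6722197430024995, cn v = 0.7403516847537078, dn v = 0.9973465557053106
m = k² = 0.011728456804
D = 1 − m·sn²u·sn²v = 0.9976936089379936
cn(u+v) = (cn u·cn v − sn u·sn v·dn u·dn v)/D = 0.1152627524486913/0.9976936089379936 = 0.1155292079813803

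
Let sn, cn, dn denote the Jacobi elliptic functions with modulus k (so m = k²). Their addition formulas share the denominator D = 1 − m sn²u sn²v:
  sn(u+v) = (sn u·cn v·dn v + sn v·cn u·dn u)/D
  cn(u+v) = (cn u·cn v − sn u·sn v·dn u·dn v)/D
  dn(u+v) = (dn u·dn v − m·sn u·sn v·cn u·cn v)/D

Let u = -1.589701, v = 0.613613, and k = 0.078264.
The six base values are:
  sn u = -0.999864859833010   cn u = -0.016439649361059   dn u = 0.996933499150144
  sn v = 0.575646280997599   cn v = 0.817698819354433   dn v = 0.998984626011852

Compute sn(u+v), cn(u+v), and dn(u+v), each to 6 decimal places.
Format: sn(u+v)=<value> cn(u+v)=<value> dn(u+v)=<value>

m = k² = 0.006125253696
D = 1 − m·sn²u·sn²v = 0.9979708315635578
sn(u+v) = (sn u·cn v·dn v + sn v·cn u·dn u)/D = -0.8261925609118461/0.9979708315635578 = -0.8278724535640181
cn(u+v) = (cn u·cn v − sn u·sn v·dn u·dn v)/D = 0.5597781997770051/0.9979708315635578 = 0.5609163936184185
dn(u+v) = (dn u·dn v − m·sn u·sn v·cn u·cn v)/D = 0.9958738465918033/0.9979708315635578 = 0.9978987512405857

sn(u+v)=-0.827872 cn(u+v)=0.560916 dn(u+v)=0.997899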